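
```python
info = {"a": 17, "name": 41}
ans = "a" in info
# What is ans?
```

Answer: True

Derivation:
Trace (tracking ans):
info = {'a': 17, 'name': 41}  # -> info = {'a': 17, 'name': 41}
ans = 'a' in info  # -> ans = True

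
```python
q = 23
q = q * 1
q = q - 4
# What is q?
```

Trace (tracking q):
q = 23  # -> q = 23
q = q * 1  # -> q = 23
q = q - 4  # -> q = 19

Answer: 19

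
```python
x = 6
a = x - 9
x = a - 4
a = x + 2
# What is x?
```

Answer: -7

Derivation:
Trace (tracking x):
x = 6  # -> x = 6
a = x - 9  # -> a = -3
x = a - 4  # -> x = -7
a = x + 2  # -> a = -5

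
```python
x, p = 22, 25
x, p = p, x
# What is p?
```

Answer: 22

Derivation:
Trace (tracking p):
x, p = (22, 25)  # -> x = 22, p = 25
x, p = (p, x)  # -> x = 25, p = 22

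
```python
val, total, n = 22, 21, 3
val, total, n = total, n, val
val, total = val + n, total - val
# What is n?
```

Trace (tracking n):
val, total, n = (22, 21, 3)  # -> val = 22, total = 21, n = 3
val, total, n = (total, n, val)  # -> val = 21, total = 3, n = 22
val, total = (val + n, total - val)  # -> val = 43, total = -18

Answer: 22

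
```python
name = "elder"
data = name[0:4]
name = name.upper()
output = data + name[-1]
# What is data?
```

Answer: 'elde'

Derivation:
Trace (tracking data):
name = 'elder'  # -> name = 'elder'
data = name[0:4]  # -> data = 'elde'
name = name.upper()  # -> name = 'ELDER'
output = data + name[-1]  # -> output = 'eldeR'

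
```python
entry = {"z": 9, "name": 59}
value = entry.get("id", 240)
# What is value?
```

Trace (tracking value):
entry = {'z': 9, 'name': 59}  # -> entry = {'z': 9, 'name': 59}
value = entry.get('id', 240)  # -> value = 240

Answer: 240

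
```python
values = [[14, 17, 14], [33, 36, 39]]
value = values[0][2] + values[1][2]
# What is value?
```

Answer: 53

Derivation:
Trace (tracking value):
values = [[14, 17, 14], [33, 36, 39]]  # -> values = [[14, 17, 14], [33, 36, 39]]
value = values[0][2] + values[1][2]  # -> value = 53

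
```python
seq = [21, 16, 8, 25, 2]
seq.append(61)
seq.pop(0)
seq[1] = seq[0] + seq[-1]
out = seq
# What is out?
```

Answer: [16, 77, 25, 2, 61]

Derivation:
Trace (tracking out):
seq = [21, 16, 8, 25, 2]  # -> seq = [21, 16, 8, 25, 2]
seq.append(61)  # -> seq = [21, 16, 8, 25, 2, 61]
seq.pop(0)  # -> seq = [16, 8, 25, 2, 61]
seq[1] = seq[0] + seq[-1]  # -> seq = [16, 77, 25, 2, 61]
out = seq  # -> out = [16, 77, 25, 2, 61]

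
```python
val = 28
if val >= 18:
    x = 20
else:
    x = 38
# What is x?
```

Trace (tracking x):
val = 28  # -> val = 28
if val >= 18:  # condition is True
    x = 20  # -> x = 20

Answer: 20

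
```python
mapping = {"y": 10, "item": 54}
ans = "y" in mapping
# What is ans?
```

Trace (tracking ans):
mapping = {'y': 10, 'item': 54}  # -> mapping = {'y': 10, 'item': 54}
ans = 'y' in mapping  # -> ans = True

Answer: True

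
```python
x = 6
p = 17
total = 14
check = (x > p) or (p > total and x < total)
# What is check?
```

Trace (tracking check):
x = 6  # -> x = 6
p = 17  # -> p = 17
total = 14  # -> total = 14
check = x > p or (p > total and x < total)  # -> check = True

Answer: True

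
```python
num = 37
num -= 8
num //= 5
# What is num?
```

Trace (tracking num):
num = 37  # -> num = 37
num -= 8  # -> num = 29
num //= 5  # -> num = 5

Answer: 5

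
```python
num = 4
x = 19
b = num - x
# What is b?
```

Answer: -15

Derivation:
Trace (tracking b):
num = 4  # -> num = 4
x = 19  # -> x = 19
b = num - x  # -> b = -15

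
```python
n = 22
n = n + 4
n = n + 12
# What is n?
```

Answer: 38

Derivation:
Trace (tracking n):
n = 22  # -> n = 22
n = n + 4  # -> n = 26
n = n + 12  # -> n = 38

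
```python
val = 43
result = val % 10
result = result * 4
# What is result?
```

Answer: 12

Derivation:
Trace (tracking result):
val = 43  # -> val = 43
result = val % 10  # -> result = 3
result = result * 4  # -> result = 12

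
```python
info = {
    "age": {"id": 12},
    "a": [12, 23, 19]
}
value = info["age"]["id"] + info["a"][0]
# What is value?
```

Trace (tracking value):
info = {'age': {'id': 12}, 'a': [12, 23, 19]}  # -> info = {'age': {'id': 12}, 'a': [12, 23, 19]}
value = info['age']['id'] + info['a'][0]  # -> value = 24

Answer: 24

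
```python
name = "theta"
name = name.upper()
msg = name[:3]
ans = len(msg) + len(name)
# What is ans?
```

Answer: 8

Derivation:
Trace (tracking ans):
name = 'theta'  # -> name = 'theta'
name = name.upper()  # -> name = 'THETA'
msg = name[:3]  # -> msg = 'THE'
ans = len(msg) + len(name)  # -> ans = 8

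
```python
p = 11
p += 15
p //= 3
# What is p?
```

Trace (tracking p):
p = 11  # -> p = 11
p += 15  # -> p = 26
p //= 3  # -> p = 8

Answer: 8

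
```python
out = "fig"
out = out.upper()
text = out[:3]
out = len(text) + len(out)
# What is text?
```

Answer: 'FIG'

Derivation:
Trace (tracking text):
out = 'fig'  # -> out = 'fig'
out = out.upper()  # -> out = 'FIG'
text = out[:3]  # -> text = 'FIG'
out = len(text) + len(out)  # -> out = 6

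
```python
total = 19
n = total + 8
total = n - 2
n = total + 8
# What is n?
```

Answer: 33

Derivation:
Trace (tracking n):
total = 19  # -> total = 19
n = total + 8  # -> n = 27
total = n - 2  # -> total = 25
n = total + 8  # -> n = 33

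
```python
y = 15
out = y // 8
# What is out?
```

Answer: 1

Derivation:
Trace (tracking out):
y = 15  # -> y = 15
out = y // 8  # -> out = 1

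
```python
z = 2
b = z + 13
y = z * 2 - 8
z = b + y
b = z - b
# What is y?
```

Trace (tracking y):
z = 2  # -> z = 2
b = z + 13  # -> b = 15
y = z * 2 - 8  # -> y = -4
z = b + y  # -> z = 11
b = z - b  # -> b = -4

Answer: -4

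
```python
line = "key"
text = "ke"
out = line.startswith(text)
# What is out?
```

Trace (tracking out):
line = 'key'  # -> line = 'key'
text = 'ke'  # -> text = 'ke'
out = line.startswith(text)  # -> out = True

Answer: True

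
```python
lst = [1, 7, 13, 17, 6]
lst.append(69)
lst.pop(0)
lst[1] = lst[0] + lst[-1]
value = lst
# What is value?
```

Answer: [7, 76, 17, 6, 69]

Derivation:
Trace (tracking value):
lst = [1, 7, 13, 17, 6]  # -> lst = [1, 7, 13, 17, 6]
lst.append(69)  # -> lst = [1, 7, 13, 17, 6, 69]
lst.pop(0)  # -> lst = [7, 13, 17, 6, 69]
lst[1] = lst[0] + lst[-1]  # -> lst = [7, 76, 17, 6, 69]
value = lst  # -> value = [7, 76, 17, 6, 69]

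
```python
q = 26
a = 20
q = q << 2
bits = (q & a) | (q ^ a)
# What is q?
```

Answer: 104

Derivation:
Trace (tracking q):
q = 26  # -> q = 26
a = 20  # -> a = 20
q = q << 2  # -> q = 104
bits = q & a | q ^ a  # -> bits = 124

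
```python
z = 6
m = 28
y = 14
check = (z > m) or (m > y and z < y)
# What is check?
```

Answer: True

Derivation:
Trace (tracking check):
z = 6  # -> z = 6
m = 28  # -> m = 28
y = 14  # -> y = 14
check = z > m or (m > y and z < y)  # -> check = True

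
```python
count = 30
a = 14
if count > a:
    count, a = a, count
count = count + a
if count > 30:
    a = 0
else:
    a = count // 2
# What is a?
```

Trace (tracking a):
count = 30  # -> count = 30
a = 14  # -> a = 14
if count > a:  # condition is True
    count, a = (a, count)  # -> count = 14, a = 30
count = count + a  # -> count = 44
if count > 30:  # condition is True
    a = 0  # -> a = 0

Answer: 0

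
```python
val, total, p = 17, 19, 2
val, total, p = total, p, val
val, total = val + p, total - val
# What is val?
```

Trace (tracking val):
val, total, p = (17, 19, 2)  # -> val = 17, total = 19, p = 2
val, total, p = (total, p, val)  # -> val = 19, total = 2, p = 17
val, total = (val + p, total - val)  # -> val = 36, total = -17

Answer: 36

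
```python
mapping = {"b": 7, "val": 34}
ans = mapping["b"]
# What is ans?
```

Trace (tracking ans):
mapping = {'b': 7, 'val': 34}  # -> mapping = {'b': 7, 'val': 34}
ans = mapping['b']  # -> ans = 7

Answer: 7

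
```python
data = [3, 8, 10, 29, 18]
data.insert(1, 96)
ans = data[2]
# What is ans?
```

Trace (tracking ans):
data = [3, 8, 10, 29, 18]  # -> data = [3, 8, 10, 29, 18]
data.insert(1, 96)  # -> data = [3, 96, 8, 10, 29, 18]
ans = data[2]  # -> ans = 8

Answer: 8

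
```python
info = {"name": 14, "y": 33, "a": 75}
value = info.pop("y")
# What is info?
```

Trace (tracking info):
info = {'name': 14, 'y': 33, 'a': 75}  # -> info = {'name': 14, 'y': 33, 'a': 75}
value = info.pop('y')  # -> value = 33

Answer: {'name': 14, 'a': 75}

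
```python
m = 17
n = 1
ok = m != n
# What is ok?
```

Trace (tracking ok):
m = 17  # -> m = 17
n = 1  # -> n = 1
ok = m != n  # -> ok = True

Answer: True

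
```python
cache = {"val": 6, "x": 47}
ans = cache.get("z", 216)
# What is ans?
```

Answer: 216

Derivation:
Trace (tracking ans):
cache = {'val': 6, 'x': 47}  # -> cache = {'val': 6, 'x': 47}
ans = cache.get('z', 216)  # -> ans = 216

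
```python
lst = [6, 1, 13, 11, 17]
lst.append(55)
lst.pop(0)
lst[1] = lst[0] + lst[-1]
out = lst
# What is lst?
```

Answer: [1, 56, 11, 17, 55]

Derivation:
Trace (tracking lst):
lst = [6, 1, 13, 11, 17]  # -> lst = [6, 1, 13, 11, 17]
lst.append(55)  # -> lst = [6, 1, 13, 11, 17, 55]
lst.pop(0)  # -> lst = [1, 13, 11, 17, 55]
lst[1] = lst[0] + lst[-1]  # -> lst = [1, 56, 11, 17, 55]
out = lst  # -> out = [1, 56, 11, 17, 55]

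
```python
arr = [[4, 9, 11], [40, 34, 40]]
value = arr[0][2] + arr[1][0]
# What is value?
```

Answer: 51

Derivation:
Trace (tracking value):
arr = [[4, 9, 11], [40, 34, 40]]  # -> arr = [[4, 9, 11], [40, 34, 40]]
value = arr[0][2] + arr[1][0]  # -> value = 51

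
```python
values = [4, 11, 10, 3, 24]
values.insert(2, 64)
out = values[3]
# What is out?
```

Trace (tracking out):
values = [4, 11, 10, 3, 24]  # -> values = [4, 11, 10, 3, 24]
values.insert(2, 64)  # -> values = [4, 11, 64, 10, 3, 24]
out = values[3]  # -> out = 10

Answer: 10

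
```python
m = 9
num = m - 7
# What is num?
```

Answer: 2

Derivation:
Trace (tracking num):
m = 9  # -> m = 9
num = m - 7  # -> num = 2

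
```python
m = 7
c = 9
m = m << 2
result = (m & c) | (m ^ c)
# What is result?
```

Trace (tracking result):
m = 7  # -> m = 7
c = 9  # -> c = 9
m = m << 2  # -> m = 28
result = m & c | m ^ c  # -> result = 29

Answer: 29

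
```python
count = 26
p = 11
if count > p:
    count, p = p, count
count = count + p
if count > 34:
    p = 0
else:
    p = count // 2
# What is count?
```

Answer: 37

Derivation:
Trace (tracking count):
count = 26  # -> count = 26
p = 11  # -> p = 11
if count > p:  # condition is True
    count, p = (p, count)  # -> count = 11, p = 26
count = count + p  # -> count = 37
if count > 34:  # condition is True
    p = 0  # -> p = 0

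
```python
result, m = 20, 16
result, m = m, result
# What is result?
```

Answer: 16

Derivation:
Trace (tracking result):
result, m = (20, 16)  # -> result = 20, m = 16
result, m = (m, result)  # -> result = 16, m = 20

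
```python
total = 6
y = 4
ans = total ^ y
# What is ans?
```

Trace (tracking ans):
total = 6  # -> total = 6
y = 4  # -> y = 4
ans = total ^ y  # -> ans = 2

Answer: 2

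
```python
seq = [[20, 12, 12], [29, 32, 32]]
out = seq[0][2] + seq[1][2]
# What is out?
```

Trace (tracking out):
seq = [[20, 12, 12], [29, 32, 32]]  # -> seq = [[20, 12, 12], [29, 32, 32]]
out = seq[0][2] + seq[1][2]  # -> out = 44

Answer: 44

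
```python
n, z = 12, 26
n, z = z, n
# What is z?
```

Trace (tracking z):
n, z = (12, 26)  # -> n = 12, z = 26
n, z = (z, n)  # -> n = 26, z = 12

Answer: 12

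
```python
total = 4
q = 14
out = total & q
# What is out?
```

Trace (tracking out):
total = 4  # -> total = 4
q = 14  # -> q = 14
out = total & q  # -> out = 4

Answer: 4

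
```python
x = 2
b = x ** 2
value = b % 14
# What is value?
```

Answer: 4

Derivation:
Trace (tracking value):
x = 2  # -> x = 2
b = x ** 2  # -> b = 4
value = b % 14  # -> value = 4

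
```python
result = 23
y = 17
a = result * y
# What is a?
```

Answer: 391

Derivation:
Trace (tracking a):
result = 23  # -> result = 23
y = 17  # -> y = 17
a = result * y  # -> a = 391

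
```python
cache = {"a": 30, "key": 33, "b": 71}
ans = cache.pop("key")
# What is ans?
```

Trace (tracking ans):
cache = {'a': 30, 'key': 33, 'b': 71}  # -> cache = {'a': 30, 'key': 33, 'b': 71}
ans = cache.pop('key')  # -> ans = 33

Answer: 33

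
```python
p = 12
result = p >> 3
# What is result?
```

Answer: 1

Derivation:
Trace (tracking result):
p = 12  # -> p = 12
result = p >> 3  # -> result = 1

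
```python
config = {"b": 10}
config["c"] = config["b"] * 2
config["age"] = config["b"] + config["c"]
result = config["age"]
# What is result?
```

Answer: 30

Derivation:
Trace (tracking result):
config = {'b': 10}  # -> config = {'b': 10}
config['c'] = config['b'] * 2  # -> config = {'b': 10, 'c': 20}
config['age'] = config['b'] + config['c']  # -> config = {'b': 10, 'c': 20, 'age': 30}
result = config['age']  # -> result = 30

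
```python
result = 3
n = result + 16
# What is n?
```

Answer: 19

Derivation:
Trace (tracking n):
result = 3  # -> result = 3
n = result + 16  # -> n = 19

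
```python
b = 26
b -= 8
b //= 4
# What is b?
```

Answer: 4

Derivation:
Trace (tracking b):
b = 26  # -> b = 26
b -= 8  # -> b = 18
b //= 4  # -> b = 4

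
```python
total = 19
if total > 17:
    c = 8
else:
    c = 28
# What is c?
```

Answer: 8

Derivation:
Trace (tracking c):
total = 19  # -> total = 19
if total > 17:  # condition is True
    c = 8  # -> c = 8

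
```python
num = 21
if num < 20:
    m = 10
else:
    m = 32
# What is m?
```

Trace (tracking m):
num = 21  # -> num = 21
if num < 20:  # condition is False
else:
    m = 32  # -> m = 32

Answer: 32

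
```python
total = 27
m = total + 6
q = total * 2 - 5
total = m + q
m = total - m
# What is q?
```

Trace (tracking q):
total = 27  # -> total = 27
m = total + 6  # -> m = 33
q = total * 2 - 5  # -> q = 49
total = m + q  # -> total = 82
m = total - m  # -> m = 49

Answer: 49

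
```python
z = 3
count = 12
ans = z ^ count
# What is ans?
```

Trace (tracking ans):
z = 3  # -> z = 3
count = 12  # -> count = 12
ans = z ^ count  # -> ans = 15

Answer: 15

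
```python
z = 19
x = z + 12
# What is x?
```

Trace (tracking x):
z = 19  # -> z = 19
x = z + 12  # -> x = 31

Answer: 31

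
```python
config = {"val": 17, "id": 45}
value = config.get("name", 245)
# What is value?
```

Answer: 245

Derivation:
Trace (tracking value):
config = {'val': 17, 'id': 45}  # -> config = {'val': 17, 'id': 45}
value = config.get('name', 245)  # -> value = 245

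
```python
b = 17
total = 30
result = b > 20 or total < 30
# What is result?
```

Answer: False

Derivation:
Trace (tracking result):
b = 17  # -> b = 17
total = 30  # -> total = 30
result = b > 20 or total < 30  # -> result = False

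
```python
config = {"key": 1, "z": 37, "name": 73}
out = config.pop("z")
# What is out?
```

Trace (tracking out):
config = {'key': 1, 'z': 37, 'name': 73}  # -> config = {'key': 1, 'z': 37, 'name': 73}
out = config.pop('z')  # -> out = 37

Answer: 37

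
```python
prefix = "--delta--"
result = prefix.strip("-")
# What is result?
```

Answer: 'delta'

Derivation:
Trace (tracking result):
prefix = '--delta--'  # -> prefix = '--delta--'
result = prefix.strip('-')  # -> result = 'delta'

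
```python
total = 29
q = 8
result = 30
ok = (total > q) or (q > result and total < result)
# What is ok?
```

Answer: True

Derivation:
Trace (tracking ok):
total = 29  # -> total = 29
q = 8  # -> q = 8
result = 30  # -> result = 30
ok = total > q or (q > result and total < result)  # -> ok = True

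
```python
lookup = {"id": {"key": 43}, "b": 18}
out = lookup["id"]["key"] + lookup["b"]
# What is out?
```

Answer: 61

Derivation:
Trace (tracking out):
lookup = {'id': {'key': 43}, 'b': 18}  # -> lookup = {'id': {'key': 43}, 'b': 18}
out = lookup['id']['key'] + lookup['b']  # -> out = 61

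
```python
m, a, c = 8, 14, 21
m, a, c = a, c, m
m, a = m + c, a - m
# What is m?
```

Trace (tracking m):
m, a, c = (8, 14, 21)  # -> m = 8, a = 14, c = 21
m, a, c = (a, c, m)  # -> m = 14, a = 21, c = 8
m, a = (m + c, a - m)  # -> m = 22, a = 7

Answer: 22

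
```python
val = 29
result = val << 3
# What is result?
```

Answer: 232

Derivation:
Trace (tracking result):
val = 29  # -> val = 29
result = val << 3  # -> result = 232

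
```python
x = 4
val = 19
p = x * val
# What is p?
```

Answer: 76

Derivation:
Trace (tracking p):
x = 4  # -> x = 4
val = 19  # -> val = 19
p = x * val  # -> p = 76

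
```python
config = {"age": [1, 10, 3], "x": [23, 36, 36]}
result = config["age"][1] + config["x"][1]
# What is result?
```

Trace (tracking result):
config = {'age': [1, 10, 3], 'x': [23, 36, 36]}  # -> config = {'age': [1, 10, 3], 'x': [23, 36, 36]}
result = config['age'][1] + config['x'][1]  # -> result = 46

Answer: 46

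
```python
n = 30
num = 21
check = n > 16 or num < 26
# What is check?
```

Trace (tracking check):
n = 30  # -> n = 30
num = 21  # -> num = 21
check = n > 16 or num < 26  # -> check = True

Answer: True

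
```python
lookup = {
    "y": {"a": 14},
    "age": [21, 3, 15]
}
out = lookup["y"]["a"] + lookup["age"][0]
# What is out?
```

Answer: 35

Derivation:
Trace (tracking out):
lookup = {'y': {'a': 14}, 'age': [21, 3, 15]}  # -> lookup = {'y': {'a': 14}, 'age': [21, 3, 15]}
out = lookup['y']['a'] + lookup['age'][0]  # -> out = 35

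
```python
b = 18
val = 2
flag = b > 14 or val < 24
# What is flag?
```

Answer: True

Derivation:
Trace (tracking flag):
b = 18  # -> b = 18
val = 2  # -> val = 2
flag = b > 14 or val < 24  # -> flag = True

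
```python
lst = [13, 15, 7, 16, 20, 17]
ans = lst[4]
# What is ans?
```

Trace (tracking ans):
lst = [13, 15, 7, 16, 20, 17]  # -> lst = [13, 15, 7, 16, 20, 17]
ans = lst[4]  # -> ans = 20

Answer: 20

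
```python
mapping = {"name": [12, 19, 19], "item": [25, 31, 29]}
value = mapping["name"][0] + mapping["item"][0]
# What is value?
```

Answer: 37

Derivation:
Trace (tracking value):
mapping = {'name': [12, 19, 19], 'item': [25, 31, 29]}  # -> mapping = {'name': [12, 19, 19], 'item': [25, 31, 29]}
value = mapping['name'][0] + mapping['item'][0]  # -> value = 37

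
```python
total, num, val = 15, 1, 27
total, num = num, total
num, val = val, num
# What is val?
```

Answer: 15

Derivation:
Trace (tracking val):
total, num, val = (15, 1, 27)  # -> total = 15, num = 1, val = 27
total, num = (num, total)  # -> total = 1, num = 15
num, val = (val, num)  # -> num = 27, val = 15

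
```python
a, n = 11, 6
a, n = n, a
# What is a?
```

Trace (tracking a):
a, n = (11, 6)  # -> a = 11, n = 6
a, n = (n, a)  # -> a = 6, n = 11

Answer: 6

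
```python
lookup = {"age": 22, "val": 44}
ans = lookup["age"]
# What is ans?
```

Trace (tracking ans):
lookup = {'age': 22, 'val': 44}  # -> lookup = {'age': 22, 'val': 44}
ans = lookup['age']  # -> ans = 22

Answer: 22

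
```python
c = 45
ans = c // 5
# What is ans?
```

Trace (tracking ans):
c = 45  # -> c = 45
ans = c // 5  # -> ans = 9

Answer: 9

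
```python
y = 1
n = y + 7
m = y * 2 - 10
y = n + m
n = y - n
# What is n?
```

Answer: -8

Derivation:
Trace (tracking n):
y = 1  # -> y = 1
n = y + 7  # -> n = 8
m = y * 2 - 10  # -> m = -8
y = n + m  # -> y = 0
n = y - n  # -> n = -8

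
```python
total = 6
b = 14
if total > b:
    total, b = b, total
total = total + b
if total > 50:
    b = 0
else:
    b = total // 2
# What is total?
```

Answer: 20

Derivation:
Trace (tracking total):
total = 6  # -> total = 6
b = 14  # -> b = 14
if total > b:  # condition is False
total = total + b  # -> total = 20
if total > 50:  # condition is False
else:
    b = total // 2  # -> b = 10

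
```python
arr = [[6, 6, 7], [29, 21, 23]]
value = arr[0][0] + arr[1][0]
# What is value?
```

Trace (tracking value):
arr = [[6, 6, 7], [29, 21, 23]]  # -> arr = [[6, 6, 7], [29, 21, 23]]
value = arr[0][0] + arr[1][0]  # -> value = 35

Answer: 35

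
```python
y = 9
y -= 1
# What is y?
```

Answer: 8

Derivation:
Trace (tracking y):
y = 9  # -> y = 9
y -= 1  # -> y = 8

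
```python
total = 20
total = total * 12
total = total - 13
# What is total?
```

Trace (tracking total):
total = 20  # -> total = 20
total = total * 12  # -> total = 240
total = total - 13  # -> total = 227

Answer: 227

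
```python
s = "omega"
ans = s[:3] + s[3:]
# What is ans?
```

Answer: 'omega'

Derivation:
Trace (tracking ans):
s = 'omega'  # -> s = 'omega'
ans = s[:3] + s[3:]  # -> ans = 'omega'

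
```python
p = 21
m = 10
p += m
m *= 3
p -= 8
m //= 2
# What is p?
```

Trace (tracking p):
p = 21  # -> p = 21
m = 10  # -> m = 10
p += m  # -> p = 31
m *= 3  # -> m = 30
p -= 8  # -> p = 23
m //= 2  # -> m = 15

Answer: 23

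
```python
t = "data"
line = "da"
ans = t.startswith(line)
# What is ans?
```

Trace (tracking ans):
t = 'data'  # -> t = 'data'
line = 'da'  # -> line = 'da'
ans = t.startswith(line)  # -> ans = True

Answer: True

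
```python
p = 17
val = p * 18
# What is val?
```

Answer: 306

Derivation:
Trace (tracking val):
p = 17  # -> p = 17
val = p * 18  # -> val = 306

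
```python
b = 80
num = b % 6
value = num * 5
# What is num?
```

Answer: 2

Derivation:
Trace (tracking num):
b = 80  # -> b = 80
num = b % 6  # -> num = 2
value = num * 5  # -> value = 10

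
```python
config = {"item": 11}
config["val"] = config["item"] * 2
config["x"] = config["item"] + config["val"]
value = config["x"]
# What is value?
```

Answer: 33

Derivation:
Trace (tracking value):
config = {'item': 11}  # -> config = {'item': 11}
config['val'] = config['item'] * 2  # -> config = {'item': 11, 'val': 22}
config['x'] = config['item'] + config['val']  # -> config = {'item': 11, 'val': 22, 'x': 33}
value = config['x']  # -> value = 33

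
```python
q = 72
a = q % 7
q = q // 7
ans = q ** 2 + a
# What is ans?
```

Answer: 102

Derivation:
Trace (tracking ans):
q = 72  # -> q = 72
a = q % 7  # -> a = 2
q = q // 7  # -> q = 10
ans = q ** 2 + a  # -> ans = 102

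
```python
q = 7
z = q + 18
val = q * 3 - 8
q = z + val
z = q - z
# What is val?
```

Answer: 13

Derivation:
Trace (tracking val):
q = 7  # -> q = 7
z = q + 18  # -> z = 25
val = q * 3 - 8  # -> val = 13
q = z + val  # -> q = 38
z = q - z  # -> z = 13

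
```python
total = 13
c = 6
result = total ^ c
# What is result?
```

Trace (tracking result):
total = 13  # -> total = 13
c = 6  # -> c = 6
result = total ^ c  # -> result = 11

Answer: 11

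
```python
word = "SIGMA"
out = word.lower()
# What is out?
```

Trace (tracking out):
word = 'SIGMA'  # -> word = 'SIGMA'
out = word.lower()  # -> out = 'sigma'

Answer: 'sigma'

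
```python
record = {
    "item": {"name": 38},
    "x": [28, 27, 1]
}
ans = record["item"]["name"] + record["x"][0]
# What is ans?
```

Answer: 66

Derivation:
Trace (tracking ans):
record = {'item': {'name': 38}, 'x': [28, 27, 1]}  # -> record = {'item': {'name': 38}, 'x': [28, 27, 1]}
ans = record['item']['name'] + record['x'][0]  # -> ans = 66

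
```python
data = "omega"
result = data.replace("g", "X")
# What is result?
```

Answer: 'omeXa'

Derivation:
Trace (tracking result):
data = 'omega'  # -> data = 'omega'
result = data.replace('g', 'X')  # -> result = 'omeXa'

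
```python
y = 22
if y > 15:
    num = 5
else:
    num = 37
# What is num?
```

Answer: 5

Derivation:
Trace (tracking num):
y = 22  # -> y = 22
if y > 15:  # condition is True
    num = 5  # -> num = 5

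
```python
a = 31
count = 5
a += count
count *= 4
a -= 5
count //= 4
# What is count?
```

Trace (tracking count):
a = 31  # -> a = 31
count = 5  # -> count = 5
a += count  # -> a = 36
count *= 4  # -> count = 20
a -= 5  # -> a = 31
count //= 4  # -> count = 5

Answer: 5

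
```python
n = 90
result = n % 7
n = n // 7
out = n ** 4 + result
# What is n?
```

Trace (tracking n):
n = 90  # -> n = 90
result = n % 7  # -> result = 6
n = n // 7  # -> n = 12
out = n ** 4 + result  # -> out = 20742

Answer: 12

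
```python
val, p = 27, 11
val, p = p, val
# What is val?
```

Trace (tracking val):
val, p = (27, 11)  # -> val = 27, p = 11
val, p = (p, val)  # -> val = 11, p = 27

Answer: 11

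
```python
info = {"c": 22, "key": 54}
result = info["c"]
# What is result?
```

Trace (tracking result):
info = {'c': 22, 'key': 54}  # -> info = {'c': 22, 'key': 54}
result = info['c']  # -> result = 22

Answer: 22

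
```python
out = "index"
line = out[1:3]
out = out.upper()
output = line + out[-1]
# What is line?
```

Answer: 'nd'

Derivation:
Trace (tracking line):
out = 'index'  # -> out = 'index'
line = out[1:3]  # -> line = 'nd'
out = out.upper()  # -> out = 'INDEX'
output = line + out[-1]  # -> output = 'ndX'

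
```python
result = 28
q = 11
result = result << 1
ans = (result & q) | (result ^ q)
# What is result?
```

Answer: 56

Derivation:
Trace (tracking result):
result = 28  # -> result = 28
q = 11  # -> q = 11
result = result << 1  # -> result = 56
ans = result & q | result ^ q  # -> ans = 59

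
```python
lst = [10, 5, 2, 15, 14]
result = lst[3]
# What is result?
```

Trace (tracking result):
lst = [10, 5, 2, 15, 14]  # -> lst = [10, 5, 2, 15, 14]
result = lst[3]  # -> result = 15

Answer: 15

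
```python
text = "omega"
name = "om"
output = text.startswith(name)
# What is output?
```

Trace (tracking output):
text = 'omega'  # -> text = 'omega'
name = 'om'  # -> name = 'om'
output = text.startswith(name)  # -> output = True

Answer: True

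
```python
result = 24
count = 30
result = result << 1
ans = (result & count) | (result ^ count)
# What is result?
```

Answer: 48

Derivation:
Trace (tracking result):
result = 24  # -> result = 24
count = 30  # -> count = 30
result = result << 1  # -> result = 48
ans = result & count | result ^ count  # -> ans = 62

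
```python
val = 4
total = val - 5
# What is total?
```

Trace (tracking total):
val = 4  # -> val = 4
total = val - 5  # -> total = -1

Answer: -1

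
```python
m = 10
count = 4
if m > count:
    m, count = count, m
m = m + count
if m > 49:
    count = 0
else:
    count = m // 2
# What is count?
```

Answer: 7

Derivation:
Trace (tracking count):
m = 10  # -> m = 10
count = 4  # -> count = 4
if m > count:  # condition is True
    m, count = (count, m)  # -> m = 4, count = 10
m = m + count  # -> m = 14
if m > 49:  # condition is False
else:
    count = m // 2  # -> count = 7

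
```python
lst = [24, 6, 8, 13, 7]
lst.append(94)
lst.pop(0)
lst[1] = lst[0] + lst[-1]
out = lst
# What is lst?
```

Trace (tracking lst):
lst = [24, 6, 8, 13, 7]  # -> lst = [24, 6, 8, 13, 7]
lst.append(94)  # -> lst = [24, 6, 8, 13, 7, 94]
lst.pop(0)  # -> lst = [6, 8, 13, 7, 94]
lst[1] = lst[0] + lst[-1]  # -> lst = [6, 100, 13, 7, 94]
out = lst  # -> out = [6, 100, 13, 7, 94]

Answer: [6, 100, 13, 7, 94]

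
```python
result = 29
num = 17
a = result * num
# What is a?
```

Answer: 493

Derivation:
Trace (tracking a):
result = 29  # -> result = 29
num = 17  # -> num = 17
a = result * num  # -> a = 493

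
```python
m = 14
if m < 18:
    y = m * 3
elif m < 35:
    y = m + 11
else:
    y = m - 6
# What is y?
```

Answer: 42

Derivation:
Trace (tracking y):
m = 14  # -> m = 14
if m < 18:  # condition is True
    y = m * 3  # -> y = 42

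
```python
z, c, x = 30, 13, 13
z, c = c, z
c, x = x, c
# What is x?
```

Answer: 30

Derivation:
Trace (tracking x):
z, c, x = (30, 13, 13)  # -> z = 30, c = 13, x = 13
z, c = (c, z)  # -> z = 13, c = 30
c, x = (x, c)  # -> c = 13, x = 30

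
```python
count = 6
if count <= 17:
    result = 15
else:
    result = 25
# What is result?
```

Trace (tracking result):
count = 6  # -> count = 6
if count <= 17:  # condition is True
    result = 15  # -> result = 15

Answer: 15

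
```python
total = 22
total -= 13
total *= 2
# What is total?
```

Trace (tracking total):
total = 22  # -> total = 22
total -= 13  # -> total = 9
total *= 2  # -> total = 18

Answer: 18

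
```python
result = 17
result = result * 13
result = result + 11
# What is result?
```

Answer: 232

Derivation:
Trace (tracking result):
result = 17  # -> result = 17
result = result * 13  # -> result = 221
result = result + 11  # -> result = 232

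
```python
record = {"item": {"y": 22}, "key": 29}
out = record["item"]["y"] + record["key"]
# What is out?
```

Trace (tracking out):
record = {'item': {'y': 22}, 'key': 29}  # -> record = {'item': {'y': 22}, 'key': 29}
out = record['item']['y'] + record['key']  # -> out = 51

Answer: 51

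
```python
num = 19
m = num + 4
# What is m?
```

Answer: 23

Derivation:
Trace (tracking m):
num = 19  # -> num = 19
m = num + 4  # -> m = 23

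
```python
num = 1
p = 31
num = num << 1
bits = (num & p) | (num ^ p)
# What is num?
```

Answer: 2

Derivation:
Trace (tracking num):
num = 1  # -> num = 1
p = 31  # -> p = 31
num = num << 1  # -> num = 2
bits = num & p | num ^ p  # -> bits = 31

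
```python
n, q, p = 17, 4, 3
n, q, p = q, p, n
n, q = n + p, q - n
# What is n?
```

Answer: 21

Derivation:
Trace (tracking n):
n, q, p = (17, 4, 3)  # -> n = 17, q = 4, p = 3
n, q, p = (q, p, n)  # -> n = 4, q = 3, p = 17
n, q = (n + p, q - n)  # -> n = 21, q = -1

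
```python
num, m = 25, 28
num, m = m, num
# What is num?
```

Trace (tracking num):
num, m = (25, 28)  # -> num = 25, m = 28
num, m = (m, num)  # -> num = 28, m = 25

Answer: 28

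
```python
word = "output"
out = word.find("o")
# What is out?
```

Trace (tracking out):
word = 'output'  # -> word = 'output'
out = word.find('o')  # -> out = 0

Answer: 0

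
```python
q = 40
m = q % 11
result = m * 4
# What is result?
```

Answer: 28

Derivation:
Trace (tracking result):
q = 40  # -> q = 40
m = q % 11  # -> m = 7
result = m * 4  # -> result = 28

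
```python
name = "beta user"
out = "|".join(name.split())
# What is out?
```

Trace (tracking out):
name = 'beta user'  # -> name = 'beta user'
out = '|'.join(name.split())  # -> out = 'beta|user'

Answer: 'beta|user'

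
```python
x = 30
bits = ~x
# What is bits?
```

Trace (tracking bits):
x = 30  # -> x = 30
bits = ~x  # -> bits = -31

Answer: -31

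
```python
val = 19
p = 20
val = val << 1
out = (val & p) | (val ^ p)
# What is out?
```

Answer: 54

Derivation:
Trace (tracking out):
val = 19  # -> val = 19
p = 20  # -> p = 20
val = val << 1  # -> val = 38
out = val & p | val ^ p  # -> out = 54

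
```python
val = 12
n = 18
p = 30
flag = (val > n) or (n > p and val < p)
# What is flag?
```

Trace (tracking flag):
val = 12  # -> val = 12
n = 18  # -> n = 18
p = 30  # -> p = 30
flag = val > n or (n > p and val < p)  # -> flag = False

Answer: False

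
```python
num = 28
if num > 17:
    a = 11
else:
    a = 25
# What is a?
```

Answer: 11

Derivation:
Trace (tracking a):
num = 28  # -> num = 28
if num > 17:  # condition is True
    a = 11  # -> a = 11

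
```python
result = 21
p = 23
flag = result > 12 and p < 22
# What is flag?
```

Trace (tracking flag):
result = 21  # -> result = 21
p = 23  # -> p = 23
flag = result > 12 and p < 22  # -> flag = False

Answer: False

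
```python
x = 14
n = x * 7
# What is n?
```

Answer: 98

Derivation:
Trace (tracking n):
x = 14  # -> x = 14
n = x * 7  # -> n = 98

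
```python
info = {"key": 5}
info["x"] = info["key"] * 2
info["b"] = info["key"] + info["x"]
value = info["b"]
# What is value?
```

Trace (tracking value):
info = {'key': 5}  # -> info = {'key': 5}
info['x'] = info['key'] * 2  # -> info = {'key': 5, 'x': 10}
info['b'] = info['key'] + info['x']  # -> info = {'key': 5, 'x': 10, 'b': 15}
value = info['b']  # -> value = 15

Answer: 15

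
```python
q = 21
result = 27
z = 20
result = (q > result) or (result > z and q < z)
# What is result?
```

Trace (tracking result):
q = 21  # -> q = 21
result = 27  # -> result = 27
z = 20  # -> z = 20
result = q > result or (result > z and q < z)  # -> result = False

Answer: False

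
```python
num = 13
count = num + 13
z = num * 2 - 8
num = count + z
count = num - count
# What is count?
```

Trace (tracking count):
num = 13  # -> num = 13
count = num + 13  # -> count = 26
z = num * 2 - 8  # -> z = 18
num = count + z  # -> num = 44
count = num - count  # -> count = 18

Answer: 18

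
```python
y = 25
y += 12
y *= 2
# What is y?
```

Trace (tracking y):
y = 25  # -> y = 25
y += 12  # -> y = 37
y *= 2  # -> y = 74

Answer: 74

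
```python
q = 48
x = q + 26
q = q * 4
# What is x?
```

Answer: 74

Derivation:
Trace (tracking x):
q = 48  # -> q = 48
x = q + 26  # -> x = 74
q = q * 4  # -> q = 192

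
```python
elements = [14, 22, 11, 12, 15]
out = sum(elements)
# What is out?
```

Answer: 74

Derivation:
Trace (tracking out):
elements = [14, 22, 11, 12, 15]  # -> elements = [14, 22, 11, 12, 15]
out = sum(elements)  # -> out = 74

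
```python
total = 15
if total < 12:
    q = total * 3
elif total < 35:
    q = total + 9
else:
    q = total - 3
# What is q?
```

Trace (tracking q):
total = 15  # -> total = 15
if total < 12:  # condition is False
elif total < 35:  # condition is True
    q = total + 9  # -> q = 24

Answer: 24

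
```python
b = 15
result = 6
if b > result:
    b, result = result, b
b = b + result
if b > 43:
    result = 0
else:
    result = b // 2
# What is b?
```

Trace (tracking b):
b = 15  # -> b = 15
result = 6  # -> result = 6
if b > result:  # condition is True
    b, result = (result, b)  # -> b = 6, result = 15
b = b + result  # -> b = 21
if b > 43:  # condition is False
else:
    result = b // 2  # -> result = 10

Answer: 21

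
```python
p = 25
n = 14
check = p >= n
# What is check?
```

Answer: True

Derivation:
Trace (tracking check):
p = 25  # -> p = 25
n = 14  # -> n = 14
check = p >= n  # -> check = True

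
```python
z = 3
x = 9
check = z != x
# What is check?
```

Answer: True

Derivation:
Trace (tracking check):
z = 3  # -> z = 3
x = 9  # -> x = 9
check = z != x  # -> check = True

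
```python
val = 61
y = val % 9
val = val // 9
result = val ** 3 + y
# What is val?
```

Answer: 6

Derivation:
Trace (tracking val):
val = 61  # -> val = 61
y = val % 9  # -> y = 7
val = val // 9  # -> val = 6
result = val ** 3 + y  # -> result = 223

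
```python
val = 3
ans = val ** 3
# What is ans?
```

Answer: 27

Derivation:
Trace (tracking ans):
val = 3  # -> val = 3
ans = val ** 3  # -> ans = 27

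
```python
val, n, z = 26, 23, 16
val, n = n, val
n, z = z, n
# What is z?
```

Trace (tracking z):
val, n, z = (26, 23, 16)  # -> val = 26, n = 23, z = 16
val, n = (n, val)  # -> val = 23, n = 26
n, z = (z, n)  # -> n = 16, z = 26

Answer: 26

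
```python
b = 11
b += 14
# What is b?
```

Answer: 25

Derivation:
Trace (tracking b):
b = 11  # -> b = 11
b += 14  # -> b = 25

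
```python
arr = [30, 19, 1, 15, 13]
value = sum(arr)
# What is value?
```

Answer: 78

Derivation:
Trace (tracking value):
arr = [30, 19, 1, 15, 13]  # -> arr = [30, 19, 1, 15, 13]
value = sum(arr)  # -> value = 78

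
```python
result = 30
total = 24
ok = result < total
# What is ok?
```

Trace (tracking ok):
result = 30  # -> result = 30
total = 24  # -> total = 24
ok = result < total  # -> ok = False

Answer: False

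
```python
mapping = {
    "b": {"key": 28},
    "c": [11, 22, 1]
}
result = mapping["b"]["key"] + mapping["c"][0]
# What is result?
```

Answer: 39

Derivation:
Trace (tracking result):
mapping = {'b': {'key': 28}, 'c': [11, 22, 1]}  # -> mapping = {'b': {'key': 28}, 'c': [11, 22, 1]}
result = mapping['b']['key'] + mapping['c'][0]  # -> result = 39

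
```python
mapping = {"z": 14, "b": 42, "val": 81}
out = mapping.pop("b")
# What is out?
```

Answer: 42

Derivation:
Trace (tracking out):
mapping = {'z': 14, 'b': 42, 'val': 81}  # -> mapping = {'z': 14, 'b': 42, 'val': 81}
out = mapping.pop('b')  # -> out = 42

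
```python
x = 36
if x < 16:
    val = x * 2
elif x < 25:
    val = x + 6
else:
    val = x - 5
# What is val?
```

Trace (tracking val):
x = 36  # -> x = 36
if x < 16:  # condition is False
elif x < 25:  # condition is False
else:
    val = x - 5  # -> val = 31

Answer: 31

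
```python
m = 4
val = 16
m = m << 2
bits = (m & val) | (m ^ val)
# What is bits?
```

Answer: 16

Derivation:
Trace (tracking bits):
m = 4  # -> m = 4
val = 16  # -> val = 16
m = m << 2  # -> m = 16
bits = m & val | m ^ val  # -> bits = 16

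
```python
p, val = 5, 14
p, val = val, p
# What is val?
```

Trace (tracking val):
p, val = (5, 14)  # -> p = 5, val = 14
p, val = (val, p)  # -> p = 14, val = 5

Answer: 5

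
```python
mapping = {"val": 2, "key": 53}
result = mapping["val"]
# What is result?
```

Answer: 2

Derivation:
Trace (tracking result):
mapping = {'val': 2, 'key': 53}  # -> mapping = {'val': 2, 'key': 53}
result = mapping['val']  # -> result = 2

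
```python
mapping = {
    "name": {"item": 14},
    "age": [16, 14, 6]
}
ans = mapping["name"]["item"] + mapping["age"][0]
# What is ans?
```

Trace (tracking ans):
mapping = {'name': {'item': 14}, 'age': [16, 14, 6]}  # -> mapping = {'name': {'item': 14}, 'age': [16, 14, 6]}
ans = mapping['name']['item'] + mapping['age'][0]  # -> ans = 30

Answer: 30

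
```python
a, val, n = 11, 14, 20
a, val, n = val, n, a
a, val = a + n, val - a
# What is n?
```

Trace (tracking n):
a, val, n = (11, 14, 20)  # -> a = 11, val = 14, n = 20
a, val, n = (val, n, a)  # -> a = 14, val = 20, n = 11
a, val = (a + n, val - a)  # -> a = 25, val = 6

Answer: 11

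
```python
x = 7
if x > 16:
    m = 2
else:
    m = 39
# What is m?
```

Trace (tracking m):
x = 7  # -> x = 7
if x > 16:  # condition is False
else:
    m = 39  # -> m = 39

Answer: 39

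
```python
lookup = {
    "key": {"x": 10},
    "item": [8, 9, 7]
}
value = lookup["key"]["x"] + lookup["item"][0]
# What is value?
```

Answer: 18

Derivation:
Trace (tracking value):
lookup = {'key': {'x': 10}, 'item': [8, 9, 7]}  # -> lookup = {'key': {'x': 10}, 'item': [8, 9, 7]}
value = lookup['key']['x'] + lookup['item'][0]  # -> value = 18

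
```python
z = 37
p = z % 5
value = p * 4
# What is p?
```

Answer: 2

Derivation:
Trace (tracking p):
z = 37  # -> z = 37
p = z % 5  # -> p = 2
value = p * 4  # -> value = 8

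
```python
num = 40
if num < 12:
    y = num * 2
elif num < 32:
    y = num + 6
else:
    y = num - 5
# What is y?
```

Answer: 35

Derivation:
Trace (tracking y):
num = 40  # -> num = 40
if num < 12:  # condition is False
elif num < 32:  # condition is False
else:
    y = num - 5  # -> y = 35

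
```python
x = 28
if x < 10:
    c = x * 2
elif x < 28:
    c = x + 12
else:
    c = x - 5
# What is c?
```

Trace (tracking c):
x = 28  # -> x = 28
if x < 10:  # condition is False
elif x < 28:  # condition is False
else:
    c = x - 5  # -> c = 23

Answer: 23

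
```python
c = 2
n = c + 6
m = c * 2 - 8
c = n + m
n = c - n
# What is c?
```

Trace (tracking c):
c = 2  # -> c = 2
n = c + 6  # -> n = 8
m = c * 2 - 8  # -> m = -4
c = n + m  # -> c = 4
n = c - n  # -> n = -4

Answer: 4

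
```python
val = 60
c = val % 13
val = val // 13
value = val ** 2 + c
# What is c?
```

Answer: 8

Derivation:
Trace (tracking c):
val = 60  # -> val = 60
c = val % 13  # -> c = 8
val = val // 13  # -> val = 4
value = val ** 2 + c  # -> value = 24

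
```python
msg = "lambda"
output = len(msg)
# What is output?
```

Answer: 6

Derivation:
Trace (tracking output):
msg = 'lambda'  # -> msg = 'lambda'
output = len(msg)  # -> output = 6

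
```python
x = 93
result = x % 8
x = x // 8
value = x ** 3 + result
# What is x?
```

Answer: 11

Derivation:
Trace (tracking x):
x = 93  # -> x = 93
result = x % 8  # -> result = 5
x = x // 8  # -> x = 11
value = x ** 3 + result  # -> value = 1336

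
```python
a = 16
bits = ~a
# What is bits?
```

Trace (tracking bits):
a = 16  # -> a = 16
bits = ~a  # -> bits = -17

Answer: -17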